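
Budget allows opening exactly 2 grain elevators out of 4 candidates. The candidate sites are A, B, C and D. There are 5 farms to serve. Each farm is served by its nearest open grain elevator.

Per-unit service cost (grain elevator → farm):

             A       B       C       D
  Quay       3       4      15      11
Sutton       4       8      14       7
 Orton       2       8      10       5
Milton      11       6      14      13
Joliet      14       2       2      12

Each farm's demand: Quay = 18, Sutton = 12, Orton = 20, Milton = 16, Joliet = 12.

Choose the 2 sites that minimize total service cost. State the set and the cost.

Choose A and B; total service cost 262.

With exactly 2 open, each farm uses its cheapest among the chosen.
{A, B}: Quay→A 3·18=54, Sutton→A 4·12=48, Orton→A 2·20=40, Milton→B 6·16=96, Joliet→B 2·12=24. Service cost 262.
{A, C}: service cost 342
{B, D}: service cost 376
Among all 6 size-2 choices, {A, B} is lowest.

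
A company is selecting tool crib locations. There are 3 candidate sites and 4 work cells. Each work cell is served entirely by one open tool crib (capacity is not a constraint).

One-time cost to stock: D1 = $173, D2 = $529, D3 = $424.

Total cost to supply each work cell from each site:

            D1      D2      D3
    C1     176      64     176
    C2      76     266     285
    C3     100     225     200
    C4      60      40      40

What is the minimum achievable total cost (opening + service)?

Minimum total cost: 585

For any fixed open set, each work cell goes to its cheapest open site; total = fixed + service.
{D1}: C1→D1 176, C2→D1 76, C3→D1 100, C4→D1 60. Service 412; fixed 173; total 585.
{D1, D2}: service 280 + fixed 702 = 982
{D1, D3}: service 392 + fixed 597 = 989
{D1, D2, D3}: service 280 + fixed 1126 = 1406
(All 7 nonempty subsets were checked; D1 only is lowest.)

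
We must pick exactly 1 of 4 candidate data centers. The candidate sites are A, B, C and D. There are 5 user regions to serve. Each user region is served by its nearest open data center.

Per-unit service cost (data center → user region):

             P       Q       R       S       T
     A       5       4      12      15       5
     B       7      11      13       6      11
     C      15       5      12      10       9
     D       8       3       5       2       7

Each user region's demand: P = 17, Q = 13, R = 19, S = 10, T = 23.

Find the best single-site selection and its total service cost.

Choose D only; total service cost 451.

With exactly 1 open, each user region uses its cheapest among the chosen.
{D}: P→D 8·17=136, Q→D 3·13=39, R→D 5·19=95, S→D 2·10=20, T→D 7·23=161. Service cost 451.
{A}: service cost 630
{B}: service cost 822
Among all 4 size-1 choices, {D} is lowest.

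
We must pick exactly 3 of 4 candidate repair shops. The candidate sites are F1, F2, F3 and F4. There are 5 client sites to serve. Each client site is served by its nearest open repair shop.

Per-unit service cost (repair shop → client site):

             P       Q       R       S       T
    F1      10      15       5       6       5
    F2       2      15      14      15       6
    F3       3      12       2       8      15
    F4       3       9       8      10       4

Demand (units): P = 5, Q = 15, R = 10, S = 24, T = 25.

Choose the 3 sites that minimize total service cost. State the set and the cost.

Choose F1, F3 and F4; total service cost 414.

With exactly 3 open, each client site uses its cheapest among the chosen.
{F1, F3, F4}: P→F3 3·5=15, Q→F4 9·15=135, R→F3 2·10=20, S→F1 6·24=144, T→F4 4·25=100. Service cost 414.
{F1, F2, F4}: service cost 439
{F2, F3, F4}: service cost 457
Among all 4 size-3 choices, {F1, F3, F4} is lowest.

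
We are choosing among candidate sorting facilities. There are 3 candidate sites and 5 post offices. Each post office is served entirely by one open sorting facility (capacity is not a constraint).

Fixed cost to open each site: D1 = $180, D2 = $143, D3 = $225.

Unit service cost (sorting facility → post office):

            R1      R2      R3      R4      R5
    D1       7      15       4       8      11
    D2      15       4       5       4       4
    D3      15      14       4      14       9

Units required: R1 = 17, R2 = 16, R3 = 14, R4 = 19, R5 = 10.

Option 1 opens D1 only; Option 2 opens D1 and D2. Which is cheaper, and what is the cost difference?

Option 2 is cheaper by 179.

Option 1: {D1}: R1→D1 7·17=119, R2→D1 15·16=240, R3→D1 4·14=56, R4→D1 8·19=152, R5→D1 11·10=110. Service 677; fixed 180; total 857.
Option 2: {D1, D2}: R1→D1 7·17=119, R2→D2 4·16=64, R3→D1 4·14=56, R4→D2 4·19=76, R5→D2 4·10=40. Service 355; fixed 323; total 678.
Difference: |857 − 678| = 179.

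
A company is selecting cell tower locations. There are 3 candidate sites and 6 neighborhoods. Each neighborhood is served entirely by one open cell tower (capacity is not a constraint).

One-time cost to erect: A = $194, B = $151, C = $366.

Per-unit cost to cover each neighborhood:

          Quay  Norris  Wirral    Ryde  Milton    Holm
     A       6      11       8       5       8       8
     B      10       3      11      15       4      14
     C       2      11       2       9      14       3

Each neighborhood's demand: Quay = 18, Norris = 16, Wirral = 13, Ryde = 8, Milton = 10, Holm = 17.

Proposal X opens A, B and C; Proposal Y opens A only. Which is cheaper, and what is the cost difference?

Proposal Y is cheaper by 114.

Proposal X: {A, B, C}: Quay→C 2·18=36, Norris→B 3·16=48, Wirral→C 2·13=26, Ryde→A 5·8=40, Milton→B 4·10=40, Holm→C 3·17=51. Service 241; fixed 711; total 952.
Proposal Y: {A}: Quay→A 6·18=108, Norris→A 11·16=176, Wirral→A 8·13=104, Ryde→A 5·8=40, Milton→A 8·10=80, Holm→A 8·17=136. Service 644; fixed 194; total 838.
Difference: |952 − 838| = 114.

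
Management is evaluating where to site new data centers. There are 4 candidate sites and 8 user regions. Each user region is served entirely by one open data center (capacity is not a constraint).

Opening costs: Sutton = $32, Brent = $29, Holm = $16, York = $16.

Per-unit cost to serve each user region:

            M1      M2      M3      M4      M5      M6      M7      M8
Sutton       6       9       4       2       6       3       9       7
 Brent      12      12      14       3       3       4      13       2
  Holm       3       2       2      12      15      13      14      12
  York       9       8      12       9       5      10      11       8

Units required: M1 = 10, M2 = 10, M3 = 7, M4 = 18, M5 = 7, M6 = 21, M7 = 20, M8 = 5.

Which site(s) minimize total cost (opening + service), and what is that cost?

For any fixed open set, each user region goes to its cheapest open site; total = fixed + service.
{Sutton, Brent, Holm}: M1→Holm 3·10=30, M2→Holm 2·10=20, M3→Holm 2·7=14, M4→Sutton 2·18=36, M5→Brent 3·7=21, M6→Sutton 3·21=63, M7→Sutton 9·20=180, M8→Brent 2·5=10. Service 374; fixed 77; total 451.
{Sutton, Brent, Holm, York}: M1→Holm 3·10=30, M2→Holm 2·10=20, M3→Holm 2·7=14, M4→Sutton 2·18=36, M5→Brent 3·7=21, M6→Sutton 3·21=63, M7→Sutton 9·20=180, M8→Brent 2·5=10. Service 374; fixed 93; total 467.
{Sutton, Holm}: service 420 + fixed 48 = 468
{Holm}: M1→Holm 3·10=30, M2→Holm 2·10=20, M3→Holm 2·7=14, M4→Holm 12·18=216, M5→Holm 15·7=105, M6→Holm 13·21=273, M7→Holm 14·20=280, M8→Holm 12·5=60. Service 998; fixed 16; total 1014.
No other subset beats 451.

Open Sutton, Brent and Holm; minimum total cost 451.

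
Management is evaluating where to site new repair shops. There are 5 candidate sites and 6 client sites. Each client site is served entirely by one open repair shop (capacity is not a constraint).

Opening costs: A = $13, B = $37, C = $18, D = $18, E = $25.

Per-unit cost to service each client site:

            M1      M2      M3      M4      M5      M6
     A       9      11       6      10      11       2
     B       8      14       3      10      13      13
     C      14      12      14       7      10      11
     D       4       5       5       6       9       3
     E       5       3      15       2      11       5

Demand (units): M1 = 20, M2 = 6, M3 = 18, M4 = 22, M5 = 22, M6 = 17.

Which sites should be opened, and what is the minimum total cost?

Open A, D and E; minimum total cost 520.

For any fixed open set, each client site goes to its cheapest open site; total = fixed + service.
{A, D, E}: M1→D 4·20=80, M2→E 3·6=18, M3→D 5·18=90, M4→E 2·22=44, M5→D 9·22=198, M6→A 2·17=34. Service 464; fixed 56; total 520.
{A, B, D, E}: M1→D 4·20=80, M2→E 3·6=18, M3→B 3·18=54, M4→E 2·22=44, M5→D 9·22=198, M6→A 2·17=34. Service 428; fixed 93; total 521.
{D, E}: service 481 + fixed 43 = 524
{A, B, C, D, E}: M1→D 4·20=80, M2→E 3·6=18, M3→B 3·18=54, M4→E 2·22=44, M5→D 9·22=198, M6→A 2·17=34. Service 428; fixed 111; total 539.
No other subset beats 520.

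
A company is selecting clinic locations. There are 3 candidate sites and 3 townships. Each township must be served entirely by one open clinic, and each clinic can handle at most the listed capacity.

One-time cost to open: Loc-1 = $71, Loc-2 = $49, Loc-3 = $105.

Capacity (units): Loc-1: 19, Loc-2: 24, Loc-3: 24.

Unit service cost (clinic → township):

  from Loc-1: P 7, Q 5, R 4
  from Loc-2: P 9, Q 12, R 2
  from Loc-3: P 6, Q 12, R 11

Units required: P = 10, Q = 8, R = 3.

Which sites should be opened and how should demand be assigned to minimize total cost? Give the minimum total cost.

Open {Loc-1, Loc-2}: P→Loc-1 7·10=70, Q→Loc-1 5·8=40, R→Loc-2 2·3=6.
Loads: Loc-1 carries 18/19, Loc-2 carries 3/24. Service 116; fixed 120; total 236.
Next best feasible plan costs 241.

Minimum total cost: 236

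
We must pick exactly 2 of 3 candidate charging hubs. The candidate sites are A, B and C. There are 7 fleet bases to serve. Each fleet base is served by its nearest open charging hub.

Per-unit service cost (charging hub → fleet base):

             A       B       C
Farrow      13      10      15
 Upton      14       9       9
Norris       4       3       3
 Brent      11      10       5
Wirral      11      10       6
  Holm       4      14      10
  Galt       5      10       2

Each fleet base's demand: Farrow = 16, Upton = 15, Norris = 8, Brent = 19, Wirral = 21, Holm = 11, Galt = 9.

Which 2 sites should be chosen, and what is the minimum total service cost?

With exactly 2 open, each fleet base uses its cheapest among the chosen.
{A, C}: Farrow→A 13·16=208, Upton→C 9·15=135, Norris→C 3·8=24, Brent→C 5·19=95, Wirral→C 6·21=126, Holm→A 4·11=44, Galt→C 2·9=18. Service cost 650.
{B, C}: service cost 668
{A, B}: service cost 808
Among all 3 size-2 choices, {A, C} is lowest.

Choose A and C; total service cost 650.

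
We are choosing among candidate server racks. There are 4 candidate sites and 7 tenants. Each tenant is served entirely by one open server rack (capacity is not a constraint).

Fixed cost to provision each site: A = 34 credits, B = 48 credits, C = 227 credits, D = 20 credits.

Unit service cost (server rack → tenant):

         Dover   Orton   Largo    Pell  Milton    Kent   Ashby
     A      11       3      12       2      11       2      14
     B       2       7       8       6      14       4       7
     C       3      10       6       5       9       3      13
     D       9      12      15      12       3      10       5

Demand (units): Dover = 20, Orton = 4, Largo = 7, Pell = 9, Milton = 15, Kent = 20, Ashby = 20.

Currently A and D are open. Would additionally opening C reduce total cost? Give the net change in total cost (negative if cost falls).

No — net change +65 (cost rises by 65).

Current service cost with {A, D}: 479.
Adding C: each tenant re-picks its cheapest; new service cost 317, saving 162.
Extra fixed cost: 227. Net change = 227 − 162 = 65.
(Totals: 533 → 598.)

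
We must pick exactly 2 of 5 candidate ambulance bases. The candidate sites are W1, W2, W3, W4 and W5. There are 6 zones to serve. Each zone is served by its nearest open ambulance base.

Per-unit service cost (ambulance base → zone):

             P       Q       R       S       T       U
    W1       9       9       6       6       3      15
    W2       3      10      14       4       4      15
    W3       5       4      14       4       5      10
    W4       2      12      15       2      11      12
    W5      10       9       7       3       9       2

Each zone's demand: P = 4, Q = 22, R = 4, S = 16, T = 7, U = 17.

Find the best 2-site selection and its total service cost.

With exactly 2 open, each zone uses its cheapest among the chosen.
{W3, W5}: P→W3 5·4=20, Q→W3 4·22=88, R→W5 7·4=28, S→W5 3·16=48, T→W3 5·7=35, U→W5 2·17=34. Service cost 253.
{W2, W5}: service cost 348
{W1, W5}: service cost 361
Among all 10 size-2 choices, {W3, W5} is lowest.

Choose W3 and W5; total service cost 253.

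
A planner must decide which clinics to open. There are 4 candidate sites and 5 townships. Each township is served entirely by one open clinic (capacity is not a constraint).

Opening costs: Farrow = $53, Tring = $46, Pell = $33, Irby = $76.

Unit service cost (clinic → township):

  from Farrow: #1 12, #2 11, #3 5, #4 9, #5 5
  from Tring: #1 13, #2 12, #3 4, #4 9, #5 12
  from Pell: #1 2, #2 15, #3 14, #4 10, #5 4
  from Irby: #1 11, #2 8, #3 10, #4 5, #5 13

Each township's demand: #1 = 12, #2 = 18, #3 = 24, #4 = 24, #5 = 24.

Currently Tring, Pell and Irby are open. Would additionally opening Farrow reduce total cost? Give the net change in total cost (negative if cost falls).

Current service cost with {Tring, Pell, Irby}: 480.
Adding Farrow: each township re-picks its cheapest; new service cost 480, saving 0.
Extra fixed cost: 53. Net change = 53 − 0 = 53.
(Totals: 635 → 688.)

No — net change +53 (cost rises by 53).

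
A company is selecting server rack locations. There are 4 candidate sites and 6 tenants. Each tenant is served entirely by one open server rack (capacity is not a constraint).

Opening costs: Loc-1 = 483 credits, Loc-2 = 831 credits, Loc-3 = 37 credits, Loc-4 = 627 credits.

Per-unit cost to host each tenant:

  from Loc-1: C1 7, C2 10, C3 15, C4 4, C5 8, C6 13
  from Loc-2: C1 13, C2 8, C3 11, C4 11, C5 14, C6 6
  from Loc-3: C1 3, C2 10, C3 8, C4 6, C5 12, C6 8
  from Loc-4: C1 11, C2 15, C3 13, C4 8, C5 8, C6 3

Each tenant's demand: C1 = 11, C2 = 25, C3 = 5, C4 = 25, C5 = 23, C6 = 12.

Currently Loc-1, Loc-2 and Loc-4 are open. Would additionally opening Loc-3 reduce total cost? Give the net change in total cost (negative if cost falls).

Current service cost with {Loc-1, Loc-2, Loc-4}: 652.
Adding Loc-3: each tenant re-picks its cheapest; new service cost 593, saving 59.
Extra fixed cost: 37. Net change = 37 − 59 = -22.
(Totals: 2593 → 2571.)

Yes — net change −22 (cost falls by 22).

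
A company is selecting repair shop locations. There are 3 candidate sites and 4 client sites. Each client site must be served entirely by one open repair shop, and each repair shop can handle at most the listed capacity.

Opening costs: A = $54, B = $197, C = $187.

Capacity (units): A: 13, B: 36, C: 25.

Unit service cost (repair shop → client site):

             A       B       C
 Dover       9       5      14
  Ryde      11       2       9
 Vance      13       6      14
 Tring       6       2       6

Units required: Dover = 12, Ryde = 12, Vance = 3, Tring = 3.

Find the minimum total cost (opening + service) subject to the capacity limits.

Minimum total cost: 305

Open {B}: Dover→B 5·12=60, Ryde→B 2·12=24, Vance→B 6·3=18, Tring→B 2·3=6.
Loads: B carries 30/36. Service 108; fixed 197; total 305.
Next best feasible plan costs 359.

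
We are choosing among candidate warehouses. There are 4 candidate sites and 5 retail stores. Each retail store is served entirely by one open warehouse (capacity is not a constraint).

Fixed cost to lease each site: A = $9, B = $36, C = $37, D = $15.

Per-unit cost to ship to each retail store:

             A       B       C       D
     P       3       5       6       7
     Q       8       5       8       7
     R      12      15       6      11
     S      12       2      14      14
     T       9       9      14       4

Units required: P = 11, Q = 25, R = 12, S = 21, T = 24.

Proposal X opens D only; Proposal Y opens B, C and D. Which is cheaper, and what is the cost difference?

Proposal Y is cheaper by 311.

Proposal X: {D}: P→D 7·11=77, Q→D 7·25=175, R→D 11·12=132, S→D 14·21=294, T→D 4·24=96. Service 774; fixed 15; total 789.
Proposal Y: {B, C, D}: P→B 5·11=55, Q→B 5·25=125, R→C 6·12=72, S→B 2·21=42, T→D 4·24=96. Service 390; fixed 88; total 478.
Difference: |789 − 478| = 311.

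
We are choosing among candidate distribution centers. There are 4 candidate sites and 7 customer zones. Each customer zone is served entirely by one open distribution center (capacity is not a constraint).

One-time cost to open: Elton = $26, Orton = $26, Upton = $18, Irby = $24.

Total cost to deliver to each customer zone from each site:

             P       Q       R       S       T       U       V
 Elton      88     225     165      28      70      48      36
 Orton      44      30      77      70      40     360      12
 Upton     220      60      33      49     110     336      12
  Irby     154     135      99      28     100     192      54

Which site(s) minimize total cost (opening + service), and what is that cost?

For any fixed open set, each customer zone goes to its cheapest open site; total = fixed + service.
{Elton, Orton, Upton}: P→Orton 44, Q→Orton 30, R→Upton 33, S→Elton 28, T→Orton 40, U→Elton 48, V→Orton 12. Service 235; fixed 70; total 305.
{Elton, Orton, Upton, Irby}: service 235 + fixed 94 = 329
{Elton, Orton}: service 279 + fixed 52 = 331
{Upton}: P→Upton 220, Q→Upton 60, R→Upton 33, S→Upton 49, T→Upton 110, U→Upton 336, V→Upton 12. Service 820; fixed 18; total 838.
No other subset beats 305.

Open Elton, Orton and Upton; minimum total cost 305.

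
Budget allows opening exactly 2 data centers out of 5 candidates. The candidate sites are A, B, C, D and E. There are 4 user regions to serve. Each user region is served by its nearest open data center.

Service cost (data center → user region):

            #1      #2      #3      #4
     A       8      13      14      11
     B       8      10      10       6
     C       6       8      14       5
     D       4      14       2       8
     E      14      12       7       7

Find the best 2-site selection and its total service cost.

With exactly 2 open, each user region uses its cheapest among the chosen.
{C, D}: #1→D 4, #2→C 8, #3→D 2, #4→C 5. Service cost 19.
{B, D}: service cost 22
{D, E}: service cost 25
Among all 10 size-2 choices, {C, D} is lowest.

Choose C and D; total service cost 19.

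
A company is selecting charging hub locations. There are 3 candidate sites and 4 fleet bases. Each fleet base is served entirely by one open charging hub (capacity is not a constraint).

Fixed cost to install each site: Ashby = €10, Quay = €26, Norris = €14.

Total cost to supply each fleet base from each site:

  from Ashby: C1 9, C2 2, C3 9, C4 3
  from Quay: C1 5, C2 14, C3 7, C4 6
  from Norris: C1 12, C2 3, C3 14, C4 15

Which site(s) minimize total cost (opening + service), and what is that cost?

Open Ashby only; minimum total cost 33.

For any fixed open set, each fleet base goes to its cheapest open site; total = fixed + service.
{Ashby}: C1→Ashby 9, C2→Ashby 2, C3→Ashby 9, C4→Ashby 3. Service 23; fixed 10; total 33.
{Ashby, Norris}: service 23 + fixed 24 = 47
{Ashby, Quay}: service 17 + fixed 36 = 53
{Ashby, Quay, Norris}: C1→Quay 5, C2→Ashby 2, C3→Quay 7, C4→Ashby 3. Service 17; fixed 50; total 67.
(All 7 nonempty subsets were checked; Ashby only is lowest.)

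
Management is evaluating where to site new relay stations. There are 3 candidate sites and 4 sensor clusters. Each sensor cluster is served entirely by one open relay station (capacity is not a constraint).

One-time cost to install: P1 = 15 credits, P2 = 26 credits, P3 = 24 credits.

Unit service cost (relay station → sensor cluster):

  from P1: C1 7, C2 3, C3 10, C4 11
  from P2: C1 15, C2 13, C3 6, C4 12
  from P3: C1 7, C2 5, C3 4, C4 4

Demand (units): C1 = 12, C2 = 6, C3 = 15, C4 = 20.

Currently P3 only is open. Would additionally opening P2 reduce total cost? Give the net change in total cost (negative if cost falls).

Current service cost with {P3}: 254.
Adding P2: each sensor cluster re-picks its cheapest; new service cost 254, saving 0.
Extra fixed cost: 26. Net change = 26 − 0 = 26.
(Totals: 278 → 304.)

No — net change +26 (cost rises by 26).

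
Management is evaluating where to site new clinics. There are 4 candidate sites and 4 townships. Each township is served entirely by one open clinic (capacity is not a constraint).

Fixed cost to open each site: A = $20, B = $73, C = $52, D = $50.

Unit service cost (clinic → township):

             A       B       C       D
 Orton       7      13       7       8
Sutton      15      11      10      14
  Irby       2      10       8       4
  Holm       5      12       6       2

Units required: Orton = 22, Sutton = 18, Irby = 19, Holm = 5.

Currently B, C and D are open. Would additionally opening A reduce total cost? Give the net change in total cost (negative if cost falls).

Current service cost with {B, C, D}: 420.
Adding A: each township re-picks its cheapest; new service cost 382, saving 38.
Extra fixed cost: 20. Net change = 20 − 38 = -18.
(Totals: 595 → 577.)

Yes — net change −18 (cost falls by 18).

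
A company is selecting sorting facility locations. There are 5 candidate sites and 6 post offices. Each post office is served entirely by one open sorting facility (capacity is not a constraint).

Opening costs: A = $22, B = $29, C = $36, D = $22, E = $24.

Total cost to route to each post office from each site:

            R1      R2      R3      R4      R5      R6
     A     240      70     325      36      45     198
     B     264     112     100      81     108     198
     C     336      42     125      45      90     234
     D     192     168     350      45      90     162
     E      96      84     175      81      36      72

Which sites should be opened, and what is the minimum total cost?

For any fixed open set, each post office goes to its cheapest open site; total = fixed + service.
{C, E}: R1→E 96, R2→C 42, R3→C 125, R4→C 45, R5→E 36, R6→E 72. Service 416; fixed 60; total 476.
{B, C, E}: service 391 + fixed 89 = 480
{A, B, E}: service 410 + fixed 75 = 485
{A, B, C, D, E}: R1→E 96, R2→C 42, R3→B 100, R4→A 36, R5→E 36, R6→E 72. Service 382; fixed 133; total 515.
No other subset beats 476.

Open C and E; minimum total cost 476.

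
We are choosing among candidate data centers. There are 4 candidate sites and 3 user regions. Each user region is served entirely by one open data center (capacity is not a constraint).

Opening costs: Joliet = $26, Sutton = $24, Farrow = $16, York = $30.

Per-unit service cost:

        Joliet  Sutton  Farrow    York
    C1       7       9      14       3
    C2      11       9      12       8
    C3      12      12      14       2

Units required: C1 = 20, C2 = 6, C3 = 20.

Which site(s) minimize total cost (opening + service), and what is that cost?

For any fixed open set, each user region goes to its cheapest open site; total = fixed + service.
{York}: C1→York 3·20=60, C2→York 8·6=48, C3→York 2·20=40. Service 148; fixed 30; total 178.
{Farrow, York}: service 148 + fixed 46 = 194
{Sutton, York}: C1→York 3·20=60, C2→York 8·6=48, C3→York 2·20=40. Service 148; fixed 54; total 202.
{Joliet, Sutton, Farrow, York}: C1→York 3·20=60, C2→York 8·6=48, C3→York 2·20=40. Service 148; fixed 96; total 244.
No other subset beats 178.

Open York only; minimum total cost 178.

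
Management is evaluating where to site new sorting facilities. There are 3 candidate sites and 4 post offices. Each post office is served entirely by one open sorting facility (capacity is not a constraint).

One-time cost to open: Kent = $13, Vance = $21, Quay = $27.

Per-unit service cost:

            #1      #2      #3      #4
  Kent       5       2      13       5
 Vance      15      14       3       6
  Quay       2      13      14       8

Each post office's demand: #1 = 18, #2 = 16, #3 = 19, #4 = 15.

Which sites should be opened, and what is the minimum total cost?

For any fixed open set, each post office goes to its cheapest open site; total = fixed + service.
{Kent, Vance, Quay}: #1→Quay 2·18=36, #2→Kent 2·16=32, #3→Vance 3·19=57, #4→Kent 5·15=75. Service 200; fixed 61; total 261.
{Kent, Vance}: service 254 + fixed 34 = 288
{Kent, Quay}: service 390 + fixed 40 = 430
{Kent}: service 444 + fixed 13 = 457
No other subset beats 261.

Open Kent, Vance and Quay; minimum total cost 261.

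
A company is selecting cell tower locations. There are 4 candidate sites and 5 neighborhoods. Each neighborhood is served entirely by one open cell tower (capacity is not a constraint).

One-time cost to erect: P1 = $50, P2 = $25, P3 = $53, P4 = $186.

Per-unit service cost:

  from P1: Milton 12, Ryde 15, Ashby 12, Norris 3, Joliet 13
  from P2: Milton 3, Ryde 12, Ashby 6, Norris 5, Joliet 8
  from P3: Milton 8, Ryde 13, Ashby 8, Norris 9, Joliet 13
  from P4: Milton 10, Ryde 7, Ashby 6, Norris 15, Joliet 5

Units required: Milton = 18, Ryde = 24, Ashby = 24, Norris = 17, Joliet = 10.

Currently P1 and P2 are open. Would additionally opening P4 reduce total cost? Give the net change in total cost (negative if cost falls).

No — net change +36 (cost rises by 36).

Current service cost with {P1, P2}: 617.
Adding P4: each neighborhood re-picks its cheapest; new service cost 467, saving 150.
Extra fixed cost: 186. Net change = 186 − 150 = 36.
(Totals: 692 → 728.)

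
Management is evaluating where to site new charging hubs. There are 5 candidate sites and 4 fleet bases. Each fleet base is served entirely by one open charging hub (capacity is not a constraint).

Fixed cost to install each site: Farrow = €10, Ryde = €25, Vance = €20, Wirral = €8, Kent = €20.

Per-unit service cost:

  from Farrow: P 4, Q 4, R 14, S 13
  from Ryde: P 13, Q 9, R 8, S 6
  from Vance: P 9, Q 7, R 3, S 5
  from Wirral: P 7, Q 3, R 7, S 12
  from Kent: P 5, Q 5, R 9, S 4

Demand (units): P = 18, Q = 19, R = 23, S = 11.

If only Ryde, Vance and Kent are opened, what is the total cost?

Each fleet base is assigned to its cheapest site among the open ones.
{Ryde, Vance, Kent}: P→Kent 5·18=90, Q→Kent 5·19=95, R→Vance 3·23=69, S→Kent 4·11=44. Service 298; fixed 65; total 363.

Total cost: 363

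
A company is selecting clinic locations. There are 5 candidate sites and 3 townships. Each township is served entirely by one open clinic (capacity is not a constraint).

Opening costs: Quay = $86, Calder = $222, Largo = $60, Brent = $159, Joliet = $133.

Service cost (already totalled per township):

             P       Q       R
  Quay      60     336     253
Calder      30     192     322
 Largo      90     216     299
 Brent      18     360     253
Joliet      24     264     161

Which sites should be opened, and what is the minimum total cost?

Open Joliet only; minimum total cost 582.

For any fixed open set, each township goes to its cheapest open site; total = fixed + service.
{Joliet}: P→Joliet 24, Q→Joliet 264, R→Joliet 161. Service 449; fixed 133; total 582.
{Largo, Joliet}: service 401 + fixed 193 = 594
{Largo}: service 605 + fixed 60 = 665
{Quay, Calder, Largo, Brent, Joliet}: service 371 + fixed 660 = 1031
No other subset beats 582.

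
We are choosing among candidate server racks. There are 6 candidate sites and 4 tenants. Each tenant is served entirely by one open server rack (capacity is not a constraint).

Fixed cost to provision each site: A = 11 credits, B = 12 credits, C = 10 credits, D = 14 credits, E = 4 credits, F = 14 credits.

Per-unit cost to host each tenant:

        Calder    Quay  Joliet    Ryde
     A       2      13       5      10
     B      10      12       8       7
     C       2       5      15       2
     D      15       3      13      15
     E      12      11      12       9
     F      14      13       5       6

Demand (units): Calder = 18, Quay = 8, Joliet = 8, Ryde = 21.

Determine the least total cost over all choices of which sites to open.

For any fixed open set, each tenant goes to its cheapest open site; total = fixed + service.
{A, C, D}: Calder→A 2·18=36, Quay→D 3·8=24, Joliet→A 5·8=40, Ryde→C 2·21=42. Service 142; fixed 35; total 177.
{A, C}: Calder→A 2·18=36, Quay→C 5·8=40, Joliet→A 5·8=40, Ryde→C 2·21=42. Service 158; fixed 21; total 179.
{C, D, F}: service 142 + fixed 38 = 180
{A, B, C, D, E, F}: service 142 + fixed 65 = 207
No other subset beats 177.

Minimum total cost: 177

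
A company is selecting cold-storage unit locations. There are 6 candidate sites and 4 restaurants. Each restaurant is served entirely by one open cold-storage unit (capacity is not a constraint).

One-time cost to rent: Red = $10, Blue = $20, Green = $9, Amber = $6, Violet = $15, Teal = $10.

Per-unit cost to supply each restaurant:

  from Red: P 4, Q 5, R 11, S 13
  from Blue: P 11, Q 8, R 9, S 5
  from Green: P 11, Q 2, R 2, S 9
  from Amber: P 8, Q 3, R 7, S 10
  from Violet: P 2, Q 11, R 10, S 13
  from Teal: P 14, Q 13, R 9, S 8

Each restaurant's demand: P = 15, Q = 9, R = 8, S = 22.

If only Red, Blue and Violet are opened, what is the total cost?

Total cost: 302

Each restaurant is assigned to its cheapest site among the open ones.
{Red, Blue, Violet}: P→Violet 2·15=30, Q→Red 5·9=45, R→Blue 9·8=72, S→Blue 5·22=110. Service 257; fixed 45; total 302.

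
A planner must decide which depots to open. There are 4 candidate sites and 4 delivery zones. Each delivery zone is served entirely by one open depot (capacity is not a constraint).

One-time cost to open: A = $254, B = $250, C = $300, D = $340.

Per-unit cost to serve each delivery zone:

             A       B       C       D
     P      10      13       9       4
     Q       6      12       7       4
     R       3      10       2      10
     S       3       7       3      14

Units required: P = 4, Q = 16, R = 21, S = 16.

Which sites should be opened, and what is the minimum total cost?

For any fixed open set, each delivery zone goes to its cheapest open site; total = fixed + service.
{A}: P→A 10·4=40, Q→A 6·16=96, R→A 3·21=63, S→A 3·16=48. Service 247; fixed 254; total 501.
{C}: P→C 9·4=36, Q→C 7·16=112, R→C 2·21=42, S→C 3·16=48. Service 238; fixed 300; total 538.
{A, B}: P→A 10·4=40, Q→A 6·16=96, R→A 3·21=63, S→A 3·16=48. Service 247; fixed 504; total 751.
{A, B, C, D}: P→D 4·4=16, Q→D 4·16=64, R→C 2·21=42, S→A 3·16=48. Service 170; fixed 1144; total 1314.
No other subset beats 501.

Open A only; minimum total cost 501.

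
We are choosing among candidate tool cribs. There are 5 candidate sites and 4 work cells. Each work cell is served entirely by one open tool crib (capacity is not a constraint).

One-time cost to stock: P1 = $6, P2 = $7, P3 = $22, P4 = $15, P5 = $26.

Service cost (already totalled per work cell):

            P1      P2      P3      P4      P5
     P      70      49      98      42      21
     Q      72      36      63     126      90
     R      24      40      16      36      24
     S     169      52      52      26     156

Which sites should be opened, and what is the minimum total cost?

For any fixed open set, each work cell goes to its cheapest open site; total = fixed + service.
{P2, P4, P5}: P→P5 21, Q→P2 36, R→P5 24, S→P4 26. Service 107; fixed 48; total 155.
{P1, P2, P4}: P→P4 42, Q→P2 36, R→P1 24, S→P4 26. Service 128; fixed 28; total 156.
{P1, P2, P4, P5}: service 107 + fixed 54 = 161
{P1, P2, P3, P4, P5}: service 99 + fixed 76 = 175
No other subset beats 155.

Open P2, P4 and P5; minimum total cost 155.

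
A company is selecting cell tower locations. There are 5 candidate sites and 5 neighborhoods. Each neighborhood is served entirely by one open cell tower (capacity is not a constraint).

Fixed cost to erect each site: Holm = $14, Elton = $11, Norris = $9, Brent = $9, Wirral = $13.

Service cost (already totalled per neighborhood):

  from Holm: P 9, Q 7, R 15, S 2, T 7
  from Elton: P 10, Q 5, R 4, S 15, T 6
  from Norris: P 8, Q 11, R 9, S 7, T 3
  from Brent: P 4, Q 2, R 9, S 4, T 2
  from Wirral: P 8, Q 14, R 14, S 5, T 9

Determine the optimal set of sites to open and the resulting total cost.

Open Brent only; minimum total cost 30.

For any fixed open set, each neighborhood goes to its cheapest open site; total = fixed + service.
{Brent}: P→Brent 4, Q→Brent 2, R→Brent 9, S→Brent 4, T→Brent 2. Service 21; fixed 9; total 30.
{Elton, Brent}: service 16 + fixed 20 = 36
{Norris, Brent}: P→Brent 4, Q→Brent 2, R→Norris 9, S→Brent 4, T→Brent 2. Service 21; fixed 18; total 39.
{Holm, Elton, Norris, Brent, Wirral}: service 14 + fixed 56 = 70
No other subset beats 30.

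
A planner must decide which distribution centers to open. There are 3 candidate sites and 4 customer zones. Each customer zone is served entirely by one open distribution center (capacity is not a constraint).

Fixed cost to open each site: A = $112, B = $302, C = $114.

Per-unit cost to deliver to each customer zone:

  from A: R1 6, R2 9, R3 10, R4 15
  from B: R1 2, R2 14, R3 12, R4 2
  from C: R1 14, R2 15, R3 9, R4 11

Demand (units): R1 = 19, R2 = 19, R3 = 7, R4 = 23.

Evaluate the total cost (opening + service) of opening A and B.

Each customer zone is assigned to its cheapest site among the open ones.
{A, B}: R1→B 2·19=38, R2→A 9·19=171, R3→A 10·7=70, R4→B 2·23=46. Service 325; fixed 414; total 739.

Total cost: 739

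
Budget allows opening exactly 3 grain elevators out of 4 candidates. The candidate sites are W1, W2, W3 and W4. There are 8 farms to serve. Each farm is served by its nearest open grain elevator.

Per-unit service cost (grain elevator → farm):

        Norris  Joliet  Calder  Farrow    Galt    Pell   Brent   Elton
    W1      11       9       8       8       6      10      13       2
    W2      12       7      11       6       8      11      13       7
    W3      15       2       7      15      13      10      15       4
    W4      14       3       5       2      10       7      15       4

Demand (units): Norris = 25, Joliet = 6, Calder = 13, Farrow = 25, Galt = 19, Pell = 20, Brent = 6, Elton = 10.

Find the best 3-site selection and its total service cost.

With exactly 3 open, each farm uses its cheapest among the chosen.
{W1, W3, W4}: Norris→W1 11·25=275, Joliet→W3 2·6=12, Calder→W4 5·13=65, Farrow→W4 2·25=50, Galt→W1 6·19=114, Pell→W4 7·20=140, Brent→W1 13·6=78, Elton→W1 2·10=20. Service cost 754.
{W1, W2, W4}: service cost 760
{W2, W3, W4}: service cost 837
Among all 4 size-3 choices, {W1, W3, W4} is lowest.

Choose W1, W3 and W4; total service cost 754.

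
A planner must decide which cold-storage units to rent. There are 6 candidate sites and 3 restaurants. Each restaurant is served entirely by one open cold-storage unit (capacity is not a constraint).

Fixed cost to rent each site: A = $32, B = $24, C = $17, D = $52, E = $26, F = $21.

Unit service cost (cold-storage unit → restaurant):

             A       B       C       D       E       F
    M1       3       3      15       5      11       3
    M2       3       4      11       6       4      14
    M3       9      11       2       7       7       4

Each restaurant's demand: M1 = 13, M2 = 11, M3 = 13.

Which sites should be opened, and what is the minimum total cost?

Open A and C; minimum total cost 147.

For any fixed open set, each restaurant goes to its cheapest open site; total = fixed + service.
{A, C}: M1→A 3·13=39, M2→A 3·11=33, M3→C 2·13=26. Service 98; fixed 49; total 147.
{B, C}: M1→B 3·13=39, M2→B 4·11=44, M3→C 2·13=26. Service 109; fixed 41; total 150.
{A, C, F}: M1→A 3·13=39, M2→A 3·11=33, M3→C 2·13=26. Service 98; fixed 70; total 168.
{A, B, C, D, E, F}: service 98 + fixed 172 = 270
No other subset beats 147.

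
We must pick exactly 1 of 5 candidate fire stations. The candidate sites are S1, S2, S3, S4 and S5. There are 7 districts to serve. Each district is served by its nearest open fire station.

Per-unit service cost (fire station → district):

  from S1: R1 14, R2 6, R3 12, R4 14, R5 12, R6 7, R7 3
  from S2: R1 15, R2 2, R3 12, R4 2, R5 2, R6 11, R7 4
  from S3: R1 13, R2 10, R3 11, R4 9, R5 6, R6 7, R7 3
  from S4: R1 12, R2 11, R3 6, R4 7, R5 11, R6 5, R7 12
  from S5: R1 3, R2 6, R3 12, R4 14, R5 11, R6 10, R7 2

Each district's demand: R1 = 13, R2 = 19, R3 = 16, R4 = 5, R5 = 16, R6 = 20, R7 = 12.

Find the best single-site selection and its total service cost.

With exactly 1 open, each district uses its cheapest among the chosen.
{S2}: R1→S2 15·13=195, R2→S2 2·19=38, R3→S2 12·16=192, R4→S2 2·5=10, R5→S2 2·16=32, R6→S2 11·20=220, R7→S2 4·12=48. Service cost 735.
{S5}: service cost 815
{S3}: service cost 852
Among all 5 size-1 choices, {S2} is lowest.

Choose S2 only; total service cost 735.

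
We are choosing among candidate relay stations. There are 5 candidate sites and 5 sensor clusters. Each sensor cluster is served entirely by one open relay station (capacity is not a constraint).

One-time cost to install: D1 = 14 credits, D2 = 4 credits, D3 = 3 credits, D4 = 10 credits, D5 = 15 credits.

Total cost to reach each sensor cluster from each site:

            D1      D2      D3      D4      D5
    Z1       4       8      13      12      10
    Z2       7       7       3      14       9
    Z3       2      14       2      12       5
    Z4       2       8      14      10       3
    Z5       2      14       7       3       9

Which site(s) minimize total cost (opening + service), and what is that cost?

For any fixed open set, each sensor cluster goes to its cheapest open site; total = fixed + service.
{D1, D3}: Z1→D1 4, Z2→D3 3, Z3→D1 2, Z4→D1 2, Z5→D1 2. Service 13; fixed 17; total 30.
{D1}: Z1→D1 4, Z2→D1 7, Z3→D1 2, Z4→D1 2, Z5→D1 2. Service 17; fixed 14; total 31.
{D1, D2, D3}: service 13 + fixed 21 = 34
{D1, D2, D3, D4, D5}: Z1→D1 4, Z2→D3 3, Z3→D1 2, Z4→D1 2, Z5→D1 2. Service 13; fixed 46; total 59.
No other subset beats 30.

Open D1 and D3; minimum total cost 30.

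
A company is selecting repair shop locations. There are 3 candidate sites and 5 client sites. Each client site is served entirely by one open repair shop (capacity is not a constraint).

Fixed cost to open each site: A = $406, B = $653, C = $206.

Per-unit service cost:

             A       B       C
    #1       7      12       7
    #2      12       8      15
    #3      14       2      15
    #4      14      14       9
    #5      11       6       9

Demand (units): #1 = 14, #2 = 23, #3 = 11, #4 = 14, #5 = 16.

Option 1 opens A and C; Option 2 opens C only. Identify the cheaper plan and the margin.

Option 1: {A, C}: #1→A 7·14=98, #2→A 12·23=276, #3→A 14·11=154, #4→C 9·14=126, #5→C 9·16=144. Service 798; fixed 612; total 1410.
Option 2: {C}: #1→C 7·14=98, #2→C 15·23=345, #3→C 15·11=165, #4→C 9·14=126, #5→C 9·16=144. Service 878; fixed 206; total 1084.
Difference: |1410 − 1084| = 326.

Option 2 is cheaper by 326.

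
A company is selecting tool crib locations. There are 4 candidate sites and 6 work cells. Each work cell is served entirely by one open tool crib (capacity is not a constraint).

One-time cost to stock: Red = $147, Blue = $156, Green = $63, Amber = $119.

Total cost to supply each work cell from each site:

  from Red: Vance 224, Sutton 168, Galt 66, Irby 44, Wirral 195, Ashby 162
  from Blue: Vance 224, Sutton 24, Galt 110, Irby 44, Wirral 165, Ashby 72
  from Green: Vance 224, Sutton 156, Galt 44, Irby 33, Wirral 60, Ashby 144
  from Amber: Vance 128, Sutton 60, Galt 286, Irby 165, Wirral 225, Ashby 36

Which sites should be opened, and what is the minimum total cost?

For any fixed open set, each work cell goes to its cheapest open site; total = fixed + service.
{Green, Amber}: Vance→Amber 128, Sutton→Amber 60, Galt→Green 44, Irby→Green 33, Wirral→Green 60, Ashby→Amber 36. Service 361; fixed 182; total 543.
{Blue, Green, Amber}: service 325 + fixed 338 = 663
{Blue, Green}: Vance→Blue 224, Sutton→Blue 24, Galt→Green 44, Irby→Green 33, Wirral→Green 60, Ashby→Blue 72. Service 457; fixed 219; total 676.
{Red, Blue, Green, Amber}: Vance→Amber 128, Sutton→Blue 24, Galt→Green 44, Irby→Green 33, Wirral→Green 60, Ashby→Amber 36. Service 325; fixed 485; total 810.
No other subset beats 543.

Open Green and Amber; minimum total cost 543.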